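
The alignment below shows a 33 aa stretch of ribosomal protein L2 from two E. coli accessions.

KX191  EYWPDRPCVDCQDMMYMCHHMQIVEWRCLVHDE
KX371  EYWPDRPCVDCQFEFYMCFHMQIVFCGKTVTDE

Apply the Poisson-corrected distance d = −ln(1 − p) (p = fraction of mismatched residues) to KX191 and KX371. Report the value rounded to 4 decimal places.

0.3610

The sequences differ at positions 13 (D/F), 14 (M/E), 15 (M/F), 19 (H/F), 25 (E/F), 26 (W/C), 27 (R/G), 28 (C/K), 29 (L/T), 31 (H/T).
p = 10/33 = 0.303030.
d = −ln(1 − 0.303030) = −ln(0.696970) = 0.3610.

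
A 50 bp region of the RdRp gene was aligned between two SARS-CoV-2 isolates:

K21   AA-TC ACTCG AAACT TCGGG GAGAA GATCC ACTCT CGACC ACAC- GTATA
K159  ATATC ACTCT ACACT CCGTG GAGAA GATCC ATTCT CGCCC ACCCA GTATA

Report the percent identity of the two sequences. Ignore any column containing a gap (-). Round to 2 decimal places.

Excluding the 2 gap columns leaves 48 comparable sites.
Mismatches occur at site 2 (A↔T), site 10 (G↔T), site 12 (A↔C), site 16 (T↔C), site 19 (G↔T), site 32 (C↔T), site 38 (A↔C), site 43 (A↔C).
40 of the 48 comparable sites match, so the percent identity is 40/48 × 100 = 83.33%.

83.33%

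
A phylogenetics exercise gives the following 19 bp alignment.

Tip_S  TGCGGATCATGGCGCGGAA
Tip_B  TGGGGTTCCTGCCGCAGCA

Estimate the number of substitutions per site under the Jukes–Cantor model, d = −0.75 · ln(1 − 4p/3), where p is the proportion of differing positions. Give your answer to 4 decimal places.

0.4099

Mismatches occur at site 3 (C↔G), site 6 (A↔T), site 9 (A↔C), site 12 (G↔C), site 16 (G↔A), site 18 (A↔C).
p = 6/19 = 0.315789.
d = −0.75 · ln(1 − (4/3)·0.315789) = −0.75 · ln(0.578948) = −0.75 · (-0.546543) = 0.4099.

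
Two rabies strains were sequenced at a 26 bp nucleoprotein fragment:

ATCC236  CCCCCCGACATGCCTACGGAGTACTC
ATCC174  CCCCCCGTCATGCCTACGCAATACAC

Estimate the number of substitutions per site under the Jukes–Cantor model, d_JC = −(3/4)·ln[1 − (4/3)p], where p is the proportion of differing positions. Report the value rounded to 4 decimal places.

Mismatches occur at site 8 (A/T), site 19 (G/C), site 21 (G/A), site 25 (T/A).
p = 4/26 = 0.153846.
d = −0.75 · ln(1 − (4/3)·0.153846) = −0.75 · ln(0.794872) = −0.75 · (-0.229574) = 0.1722.

0.1722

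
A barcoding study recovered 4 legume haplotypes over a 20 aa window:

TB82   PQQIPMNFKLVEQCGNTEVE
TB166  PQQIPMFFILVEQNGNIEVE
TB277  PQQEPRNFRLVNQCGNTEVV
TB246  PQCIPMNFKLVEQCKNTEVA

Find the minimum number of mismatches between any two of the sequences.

Pairwise Hamming distances:
  TB82 vs TB166: 4
  TB82 vs TB277: 5
  TB82 vs TB246: 3
  TB166 vs TB277: 8
  TB166 vs TB246: 7
  TB277 vs TB246: 7
The smallest is 3, between TB82 and TB246.

3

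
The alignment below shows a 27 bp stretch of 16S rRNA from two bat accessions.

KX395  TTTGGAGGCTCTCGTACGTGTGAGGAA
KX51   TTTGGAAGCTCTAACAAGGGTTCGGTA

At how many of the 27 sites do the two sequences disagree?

9

Differing sites — 7:G/A; 13:C/A; 14:G/A; 15:T/C; 17:C/A; 19:T/G; 22:G/T; 23:A/C; 26:A/T.
That gives 9 mismatches out of 27 aligned sites, so the Hamming distance is 9.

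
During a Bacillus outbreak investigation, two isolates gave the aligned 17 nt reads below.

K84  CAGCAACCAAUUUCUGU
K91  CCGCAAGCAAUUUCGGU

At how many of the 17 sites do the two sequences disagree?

Mismatches occur at site 2 (A↔C), site 7 (C↔G), site 15 (U↔G).
That gives 3 mismatches out of 17 aligned sites, so the Hamming distance is 3.

3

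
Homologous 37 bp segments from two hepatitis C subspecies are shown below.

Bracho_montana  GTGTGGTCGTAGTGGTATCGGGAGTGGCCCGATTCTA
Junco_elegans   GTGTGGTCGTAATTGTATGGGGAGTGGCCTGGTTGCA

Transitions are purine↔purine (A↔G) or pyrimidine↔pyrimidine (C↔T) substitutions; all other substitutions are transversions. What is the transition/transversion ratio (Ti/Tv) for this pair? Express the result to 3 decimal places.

Differing sites — 12:G/A (Ti); 14:G/T (Tv); 19:C/G (Tv); 30:C/T (Ti); 32:A/G (Ti); 35:C/G (Tv); 36:T/C (Ti).
Of the 7 differences, 4 transitions and 3 transversions, so Ti/Tv = 4/3 = 1.333.

1.333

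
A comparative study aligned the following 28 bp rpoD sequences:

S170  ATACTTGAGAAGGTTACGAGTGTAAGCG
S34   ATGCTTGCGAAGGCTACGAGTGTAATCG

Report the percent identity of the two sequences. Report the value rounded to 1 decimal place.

Mismatches occur at site 3 (A→G), site 8 (A→C), site 14 (T→C), site 26 (G→T).
24 of the 28 sites match, so the percent identity is 24/28 × 100 = 85.7%.

85.7%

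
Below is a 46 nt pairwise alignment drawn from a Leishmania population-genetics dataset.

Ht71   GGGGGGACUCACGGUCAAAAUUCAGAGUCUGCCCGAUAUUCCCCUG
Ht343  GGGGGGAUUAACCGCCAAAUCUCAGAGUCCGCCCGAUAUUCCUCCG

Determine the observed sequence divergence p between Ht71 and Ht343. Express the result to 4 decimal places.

0.1957

Differing sites — 8:C/U; 10:C/A; 13:G/C; 15:U/C; 20:A/U; 21:U/C; 30:U/C; 43:C/U; 45:U/C.
There are 9 differences over 46 sites, so p = 9/46 = 0.1957.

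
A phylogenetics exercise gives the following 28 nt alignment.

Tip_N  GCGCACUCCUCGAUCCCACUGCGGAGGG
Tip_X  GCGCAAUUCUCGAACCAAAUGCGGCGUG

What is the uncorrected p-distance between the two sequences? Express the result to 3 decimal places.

The sequences differ at positions 6 (C/A), 8 (C/U), 14 (U/A), 17 (C/A), 19 (C/A), 25 (A/C), 27 (G/U).
There are 7 differences over 28 sites, so p = 7/28 = 0.250.

0.250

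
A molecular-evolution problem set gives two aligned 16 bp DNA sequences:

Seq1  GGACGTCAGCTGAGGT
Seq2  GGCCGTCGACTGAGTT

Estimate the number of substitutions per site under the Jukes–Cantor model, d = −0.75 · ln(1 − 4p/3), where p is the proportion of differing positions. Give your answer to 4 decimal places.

Differing sites — 3:A/C; 8:A/G; 9:G/A; 15:G/T.
p = 4/16 = 0.250000.
d = −0.75 · ln(1 − (4/3)·0.250000) = −0.75 · ln(0.666667) = −0.75 · (-0.405465) = 0.3041.

0.3041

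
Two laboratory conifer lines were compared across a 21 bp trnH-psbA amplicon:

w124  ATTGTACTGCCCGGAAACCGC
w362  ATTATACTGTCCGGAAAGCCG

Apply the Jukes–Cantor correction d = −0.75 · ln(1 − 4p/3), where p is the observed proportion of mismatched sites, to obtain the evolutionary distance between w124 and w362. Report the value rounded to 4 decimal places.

0.2865

Mismatches occur at site 4 (G→A), site 10 (C→T), site 18 (C→G), site 20 (G→C), site 21 (C→G).
p = 5/21 = 0.238095.
d = −0.75 · ln(1 − (4/3)·0.238095) = −0.75 · ln(0.682540) = −0.75 · (-0.381934) = 0.2865.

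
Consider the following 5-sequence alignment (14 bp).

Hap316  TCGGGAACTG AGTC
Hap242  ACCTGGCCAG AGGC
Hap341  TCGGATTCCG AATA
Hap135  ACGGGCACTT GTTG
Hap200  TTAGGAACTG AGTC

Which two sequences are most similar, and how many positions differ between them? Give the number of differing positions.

Pairwise Hamming distances:
  Hap316 vs Hap242: 7
  Hap316 vs Hap341: 6
  Hap316 vs Hap135: 6
  Hap316 vs Hap200: 2
  Hap242 vs Hap341: 10
  Hap242 vs Hap135: 10
  Hap242 vs Hap200: 8
  Hap341 vs Hap135: 9
  Hap341 vs Hap200: 8
  Hap135 vs Hap200: 8
The smallest is 2, between Hap316 and Hap200.

2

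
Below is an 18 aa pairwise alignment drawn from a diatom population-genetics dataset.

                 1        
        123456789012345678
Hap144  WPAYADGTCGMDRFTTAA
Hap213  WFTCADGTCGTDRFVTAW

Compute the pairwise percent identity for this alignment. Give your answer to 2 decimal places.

66.67%

Mismatches occur at site 2 (P/F), site 3 (A/T), site 4 (Y/C), site 11 (M/T), site 15 (T/V), site 18 (A/W).
12 of the 18 sites match, so the percent identity is 12/18 × 100 = 66.67%.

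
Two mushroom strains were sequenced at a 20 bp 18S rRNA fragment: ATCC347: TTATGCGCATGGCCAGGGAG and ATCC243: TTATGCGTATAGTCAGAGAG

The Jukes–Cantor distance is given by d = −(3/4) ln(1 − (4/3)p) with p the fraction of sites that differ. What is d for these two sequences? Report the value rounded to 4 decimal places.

The sequences differ at positions 8 (C/T), 11 (G/A), 13 (C/T), 17 (G/A).
p = 4/20 = 0.200000.
d = −0.75 · ln(1 − (4/3)·0.200000) = −0.75 · ln(0.733333) = −0.75 · (-0.310155) = 0.2326.

0.2326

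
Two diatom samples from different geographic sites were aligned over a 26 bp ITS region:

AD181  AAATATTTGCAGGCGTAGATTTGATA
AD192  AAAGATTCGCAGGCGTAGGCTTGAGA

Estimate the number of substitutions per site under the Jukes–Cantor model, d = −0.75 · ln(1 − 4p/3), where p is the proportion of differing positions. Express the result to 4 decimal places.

The sequences differ at positions 4 (T/G), 8 (T/C), 19 (A/G), 20 (T/C), 25 (T/G).
p = 5/26 = 0.192308.
d = −0.75 · ln(1 − (4/3)·0.192308) = −0.75 · ln(0.743589) = −0.75 · (-0.296267) = 0.2222.

0.2222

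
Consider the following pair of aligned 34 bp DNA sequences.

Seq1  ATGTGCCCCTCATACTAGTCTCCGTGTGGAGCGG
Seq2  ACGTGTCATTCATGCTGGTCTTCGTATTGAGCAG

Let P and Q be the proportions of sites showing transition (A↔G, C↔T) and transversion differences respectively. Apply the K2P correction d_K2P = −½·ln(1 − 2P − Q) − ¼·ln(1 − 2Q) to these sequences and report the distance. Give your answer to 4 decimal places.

0.4082

Differing sites — 2:T/C (Ti); 6:C/T (Ti); 8:C/A (Tv); 9:C/T (Ti); 14:A/G (Ti); 17:A/G (Ti); 22:C/T (Ti); 26:G/A (Ti); 28:G/T (Tv); 33:G/A (Ti).
Of the 10 differences, 8 transitions and 2 transversions over 34 sites: P = 8/34 = 0.235294, Q = 2/34 = 0.058824.
d = −0.5·ln(0.470588) − 0.25·ln(0.882352) = −0.5·(-0.753772) − 0.25·(-0.125164) = 0.4082.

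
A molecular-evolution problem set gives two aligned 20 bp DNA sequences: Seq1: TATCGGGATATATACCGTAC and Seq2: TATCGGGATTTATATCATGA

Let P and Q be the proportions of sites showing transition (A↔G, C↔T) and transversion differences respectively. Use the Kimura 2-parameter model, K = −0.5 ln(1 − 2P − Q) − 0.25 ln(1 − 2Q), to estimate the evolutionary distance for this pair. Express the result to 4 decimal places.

Differing sites — 10:A/T (Tv); 15:C/T (Ti); 17:G/A (Ti); 19:A/G (Ti); 20:C/A (Tv).
Of the 5 differences, 3 transitions and 2 transversions over 20 sites: P = 3/20 = 0.150000, Q = 2/20 = 0.100000.
d = −0.5·ln(0.600000) − 0.25·ln(0.800000) = −0.5·(-0.510826) − 0.25·(-0.223144) = 0.3112.

0.3112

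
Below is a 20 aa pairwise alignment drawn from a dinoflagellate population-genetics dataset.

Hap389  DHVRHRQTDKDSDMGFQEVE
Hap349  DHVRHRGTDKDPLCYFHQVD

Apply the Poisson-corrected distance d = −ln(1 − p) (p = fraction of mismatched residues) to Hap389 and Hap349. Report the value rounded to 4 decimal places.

0.5108

Differing sites — 7:Q/G; 12:S/P; 13:D/L; 14:M/C; 15:G/Y; 17:Q/H; 18:E/Q; 20:E/D.
p = 8/20 = 0.400000.
d = −ln(1 − 0.400000) = −ln(0.600000) = 0.5108.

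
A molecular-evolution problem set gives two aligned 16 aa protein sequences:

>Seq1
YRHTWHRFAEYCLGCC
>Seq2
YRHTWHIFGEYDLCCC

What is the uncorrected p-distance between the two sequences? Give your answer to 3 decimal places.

0.250

The sequences differ at positions 7 (R/I), 9 (A/G), 12 (C/D), 14 (G/C).
There are 4 differences over 16 sites, so p = 4/16 = 0.250.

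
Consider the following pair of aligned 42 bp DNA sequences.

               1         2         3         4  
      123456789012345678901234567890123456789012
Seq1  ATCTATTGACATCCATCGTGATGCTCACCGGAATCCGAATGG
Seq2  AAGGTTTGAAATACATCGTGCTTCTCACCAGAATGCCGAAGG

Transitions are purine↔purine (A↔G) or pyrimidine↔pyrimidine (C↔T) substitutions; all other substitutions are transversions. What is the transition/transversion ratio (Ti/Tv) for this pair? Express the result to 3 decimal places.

The sequences differ at positions 2 (T/A, transversion), 3 (C/G, transversion), 4 (T/G, transversion), 5 (A/T, transversion), 10 (C/A, transversion), 13 (C/A, transversion), 21 (A/C, transversion), 23 (G/T, transversion), 30 (G/A, transition), 35 (C/G, transversion), 37 (G/C, transversion), 38 (A/G, transition), 40 (T/A, transversion).
Of the 13 differences, 2 transitions and 11 transversions, so Ti/Tv = 2/11 = 0.182.

0.182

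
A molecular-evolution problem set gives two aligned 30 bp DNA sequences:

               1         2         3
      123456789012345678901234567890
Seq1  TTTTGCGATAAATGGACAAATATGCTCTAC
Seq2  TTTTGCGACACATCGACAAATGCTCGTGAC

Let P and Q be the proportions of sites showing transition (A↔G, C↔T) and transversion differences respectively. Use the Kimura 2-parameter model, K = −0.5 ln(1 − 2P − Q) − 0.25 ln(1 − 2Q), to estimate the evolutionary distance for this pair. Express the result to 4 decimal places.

0.3854

The sequences differ at positions 9 (T/C, transition), 11 (A/C, transversion), 14 (G/C, transversion), 22 (A/G, transition), 23 (T/C, transition), 24 (G/T, transversion), 26 (T/G, transversion), 27 (C/T, transition), 28 (T/G, transversion).
Of the 9 differences, 4 transitions and 5 transversions over 30 sites: P = 4/30 = 0.133333, Q = 5/30 = 0.166667.
d = −0.5·ln(0.566667) − 0.25·ln(0.666666) = −0.5·(-0.567983) − 0.25·(-0.405466) = 0.3854.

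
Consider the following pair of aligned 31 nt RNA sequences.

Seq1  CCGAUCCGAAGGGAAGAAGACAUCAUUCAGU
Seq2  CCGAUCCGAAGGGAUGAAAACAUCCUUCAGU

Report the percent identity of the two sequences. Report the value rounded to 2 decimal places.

The sequences differ at positions 15 (A/U), 19 (G/A), 25 (A/C).
28 of the 31 sites match, so the percent identity is 28/31 × 100 = 90.32%.

90.32%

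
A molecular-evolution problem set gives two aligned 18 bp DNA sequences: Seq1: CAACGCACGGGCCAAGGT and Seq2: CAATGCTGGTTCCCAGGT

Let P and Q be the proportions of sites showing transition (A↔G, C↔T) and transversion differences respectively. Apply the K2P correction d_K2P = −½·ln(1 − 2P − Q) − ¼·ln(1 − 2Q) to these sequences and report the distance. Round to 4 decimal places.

Mismatches occur at site 4 (C↔T, transition), site 7 (A↔T, transversion), site 8 (C↔G, transversion), site 10 (G↔T, transversion), site 11 (G↔T, transversion), site 14 (A↔C, transversion).
Of the 6 differences, 1 transition and 5 transversions over 18 sites: P = 1/18 = 0.055556, Q = 5/18 = 0.277778.
d = −0.5·ln(0.611110) − 0.25·ln(0.444444) = −0.5·(-0.492478) − 0.25·(-0.810931) = 0.4490.

0.4490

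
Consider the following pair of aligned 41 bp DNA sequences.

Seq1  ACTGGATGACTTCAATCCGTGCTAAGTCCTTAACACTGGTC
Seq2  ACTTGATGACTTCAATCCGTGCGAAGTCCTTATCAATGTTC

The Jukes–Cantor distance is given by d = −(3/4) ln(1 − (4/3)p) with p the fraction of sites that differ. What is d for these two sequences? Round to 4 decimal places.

0.1331

Differing sites — 4:G/T; 23:T/G; 33:A/T; 36:C/A; 39:G/T.
p = 5/41 = 0.121951.
d = −0.75 · ln(1 − (4/3)·0.121951) = −0.75 · ln(0.837399) = −0.75 · (-0.177455) = 0.1331.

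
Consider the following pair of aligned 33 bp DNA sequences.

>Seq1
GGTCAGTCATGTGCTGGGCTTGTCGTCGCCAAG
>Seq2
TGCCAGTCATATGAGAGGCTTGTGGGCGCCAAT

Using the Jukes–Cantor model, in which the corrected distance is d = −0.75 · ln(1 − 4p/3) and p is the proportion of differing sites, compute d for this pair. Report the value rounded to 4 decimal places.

0.3390

Differing sites — 1:G/T; 3:T/C; 11:G/A; 14:C/A; 15:T/G; 16:G/A; 24:C/G; 26:T/G; 33:G/T.
p = 9/33 = 0.272727.
d = −0.75 · ln(1 − (4/3)·0.272727) = −0.75 · ln(0.636364) = −0.75 · (-0.451985) = 0.3390.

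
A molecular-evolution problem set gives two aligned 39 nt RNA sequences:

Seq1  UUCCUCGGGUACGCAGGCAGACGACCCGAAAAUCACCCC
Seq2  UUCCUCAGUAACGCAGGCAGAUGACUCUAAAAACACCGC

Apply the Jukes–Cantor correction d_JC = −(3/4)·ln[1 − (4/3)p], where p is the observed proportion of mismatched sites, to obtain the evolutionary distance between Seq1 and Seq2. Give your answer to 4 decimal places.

0.2396

The sequences differ at positions 7 (G/A), 9 (G/U), 10 (U/A), 22 (C/U), 26 (C/U), 28 (G/U), 33 (U/A), 38 (C/G).
p = 8/39 = 0.205128.
d = −0.75 · ln(1 − (4/3)·0.205128) = −0.75 · ln(0.726496) = −0.75 · (-0.319522) = 0.2396.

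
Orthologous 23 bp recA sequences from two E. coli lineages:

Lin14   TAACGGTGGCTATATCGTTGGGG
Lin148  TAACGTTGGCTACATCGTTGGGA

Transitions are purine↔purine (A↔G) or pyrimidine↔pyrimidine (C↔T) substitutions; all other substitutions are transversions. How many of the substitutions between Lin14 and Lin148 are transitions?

Mismatches occur at site 6 (G→T, transversion), site 13 (T→C, transition), site 23 (G→A, transition).
Of the 3 differences, 2 transitions and 1 transversion, so the answer is 2.

2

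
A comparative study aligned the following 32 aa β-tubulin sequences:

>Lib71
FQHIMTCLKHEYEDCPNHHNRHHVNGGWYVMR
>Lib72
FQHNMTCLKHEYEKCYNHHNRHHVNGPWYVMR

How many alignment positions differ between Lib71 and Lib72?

4

The sequences differ at positions 4 (I/N), 14 (D/K), 16 (P/Y), 27 (G/P).
That gives 4 mismatches out of 32 aligned sites, so the Hamming distance is 4.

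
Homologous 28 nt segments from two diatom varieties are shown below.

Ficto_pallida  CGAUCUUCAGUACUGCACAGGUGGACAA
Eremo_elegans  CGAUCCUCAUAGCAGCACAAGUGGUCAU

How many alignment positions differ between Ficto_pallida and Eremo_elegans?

Mismatches occur at site 6 (U→C), site 10 (G→U), site 11 (U→A), site 12 (A→G), site 14 (U→A), site 20 (G→A), site 25 (A→U), site 28 (A→U).
That gives 8 mismatches out of 28 aligned sites, so the Hamming distance is 8.

8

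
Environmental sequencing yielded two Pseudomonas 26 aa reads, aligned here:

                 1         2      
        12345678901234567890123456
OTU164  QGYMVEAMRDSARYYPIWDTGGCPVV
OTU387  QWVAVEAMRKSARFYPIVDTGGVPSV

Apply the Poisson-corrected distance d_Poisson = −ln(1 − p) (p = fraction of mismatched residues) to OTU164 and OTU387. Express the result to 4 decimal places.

0.3677

Mismatches occur at site 2 (G/W), site 3 (Y/V), site 4 (M/A), site 10 (D/K), site 14 (Y/F), site 18 (W/V), site 23 (C/V), site 25 (V/S).
p = 8/26 = 0.307692.
d = −ln(1 − 0.307692) = −ln(0.692308) = 0.3677.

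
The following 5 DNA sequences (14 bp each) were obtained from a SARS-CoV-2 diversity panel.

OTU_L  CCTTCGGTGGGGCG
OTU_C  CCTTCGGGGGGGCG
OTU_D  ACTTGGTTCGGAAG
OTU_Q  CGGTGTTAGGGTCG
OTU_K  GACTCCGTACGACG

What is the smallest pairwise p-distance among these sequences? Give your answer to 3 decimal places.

0.071

Pairwise Hamming distances:
  OTU_L vs OTU_C: 1
  OTU_L vs OTU_D: 6
  OTU_L vs OTU_Q: 7
  OTU_L vs OTU_K: 7
  OTU_C vs OTU_D: 7
  OTU_C vs OTU_Q: 7
  OTU_C vs OTU_K: 8
  OTU_D vs OTU_Q: 8
  OTU_D vs OTU_K: 9
  OTU_Q vs OTU_K: 10
The smallest is 1 mismatch, between OTU_L and OTU_C; p = 1/14 = 0.071.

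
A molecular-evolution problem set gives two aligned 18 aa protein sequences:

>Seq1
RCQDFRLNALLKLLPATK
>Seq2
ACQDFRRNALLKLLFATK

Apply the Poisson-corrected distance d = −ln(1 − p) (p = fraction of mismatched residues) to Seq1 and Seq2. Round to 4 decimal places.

The sequences differ at positions 1 (R/A), 7 (L/R), 15 (P/F).
p = 3/18 = 0.166667.
d = −ln(1 − 0.166667) = −ln(0.833333) = 0.1823.

0.1823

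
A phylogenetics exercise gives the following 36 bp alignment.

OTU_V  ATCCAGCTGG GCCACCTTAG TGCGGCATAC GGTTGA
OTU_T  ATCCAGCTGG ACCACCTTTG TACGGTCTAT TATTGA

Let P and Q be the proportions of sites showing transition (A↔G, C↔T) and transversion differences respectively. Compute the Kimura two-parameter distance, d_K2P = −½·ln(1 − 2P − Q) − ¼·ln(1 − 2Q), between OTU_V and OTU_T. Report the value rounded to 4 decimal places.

The sequences differ at positions 11 (G/A, transition), 19 (A/T, transversion), 22 (G/A, transition), 26 (C/T, transition), 27 (A/C, transversion), 30 (C/T, transition), 31 (G/T, transversion), 32 (G/A, transition).
Of the 8 differences, 5 transitions and 3 transversions over 36 sites: P = 5/36 = 0.138889, Q = 3/36 = 0.083333.
d = −0.5·ln(0.638889) − 0.25·ln(0.833334) = −0.5·(-0.448025) − 0.25·(-0.182321) = 0.2696.

0.2696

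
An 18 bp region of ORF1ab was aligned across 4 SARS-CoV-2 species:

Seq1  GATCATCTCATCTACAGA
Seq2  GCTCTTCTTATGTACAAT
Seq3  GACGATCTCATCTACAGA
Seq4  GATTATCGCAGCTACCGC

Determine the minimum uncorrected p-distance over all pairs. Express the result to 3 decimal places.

0.111

Pairwise Hamming distances:
  Seq1 vs Seq2: 6
  Seq1 vs Seq3: 2
  Seq1 vs Seq4: 5
  Seq2 vs Seq3: 8
  Seq2 vs Seq4: 10
  Seq3 vs Seq4: 6
The smallest is 2 mismatches, between Seq1 and Seq3; p = 2/18 = 0.111.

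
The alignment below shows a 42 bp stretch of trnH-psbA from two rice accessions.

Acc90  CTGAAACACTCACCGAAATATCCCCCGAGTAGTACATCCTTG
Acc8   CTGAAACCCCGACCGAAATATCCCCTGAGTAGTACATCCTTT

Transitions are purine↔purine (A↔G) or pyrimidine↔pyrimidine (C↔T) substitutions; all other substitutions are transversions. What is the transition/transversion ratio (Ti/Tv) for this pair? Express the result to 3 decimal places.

0.667

Differing sites — 8:A/C (Tv); 10:T/C (Ti); 11:C/G (Tv); 26:C/T (Ti); 42:G/T (Tv).
Of the 5 differences, 2 transitions and 3 transversions, so Ti/Tv = 2/3 = 0.667.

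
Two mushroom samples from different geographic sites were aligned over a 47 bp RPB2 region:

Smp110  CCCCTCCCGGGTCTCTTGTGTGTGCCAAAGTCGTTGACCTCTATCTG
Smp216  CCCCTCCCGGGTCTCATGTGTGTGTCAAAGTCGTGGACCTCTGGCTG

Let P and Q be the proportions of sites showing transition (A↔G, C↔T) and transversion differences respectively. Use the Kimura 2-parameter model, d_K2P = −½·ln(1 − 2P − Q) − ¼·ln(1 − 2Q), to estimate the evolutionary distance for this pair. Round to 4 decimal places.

Differing sites — 16:T/A (Tv); 25:C/T (Ti); 35:T/G (Tv); 43:A/G (Ti); 44:T/G (Tv).
Of the 5 differences, 2 transitions and 3 transversions over 47 sites: P = 2/47 = 0.042553, Q = 3/47 = 0.063830.
d = −0.5·ln(0.851064) − 0.25·ln(0.872340) = −0.5·(-0.161268) − 0.25·(-0.136576) = 0.1148.

0.1148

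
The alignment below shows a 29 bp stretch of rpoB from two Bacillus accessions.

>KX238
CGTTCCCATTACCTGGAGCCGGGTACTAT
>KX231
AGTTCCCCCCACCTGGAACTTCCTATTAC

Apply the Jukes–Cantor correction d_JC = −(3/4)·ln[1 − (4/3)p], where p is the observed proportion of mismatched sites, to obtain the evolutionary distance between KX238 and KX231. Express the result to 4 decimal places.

0.5285

The sequences differ at positions 1 (C/A), 8 (A/C), 9 (T/C), 10 (T/C), 18 (G/A), 20 (C/T), 21 (G/T), 22 (G/C), 23 (G/C), 26 (C/T), 29 (T/C).
p = 11/29 = 0.379310.
d = −0.75 · ln(1 − (4/3)·0.379310) = −0.75 · ln(0.494253) = −0.75 · (-0.704708) = 0.5285.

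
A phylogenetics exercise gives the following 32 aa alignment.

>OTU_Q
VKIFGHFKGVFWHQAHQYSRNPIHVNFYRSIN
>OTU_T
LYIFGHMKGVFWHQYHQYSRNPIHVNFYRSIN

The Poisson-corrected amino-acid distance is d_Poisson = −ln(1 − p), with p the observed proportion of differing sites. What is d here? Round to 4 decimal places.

Mismatches occur at site 1 (V/L), site 2 (K/Y), site 7 (F/M), site 15 (A/Y).
p = 4/32 = 0.125000.
d = −ln(1 − 0.125000) = −ln(0.875000) = 0.1335.

0.1335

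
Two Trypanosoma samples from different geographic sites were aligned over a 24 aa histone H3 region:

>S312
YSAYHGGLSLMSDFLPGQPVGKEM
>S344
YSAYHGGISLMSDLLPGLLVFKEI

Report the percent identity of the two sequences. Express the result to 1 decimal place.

75.0%

Differing sites — 8:L/I; 14:F/L; 18:Q/L; 19:P/L; 21:G/F; 24:M/I.
18 of the 24 sites match, so the percent identity is 18/24 × 100 = 75.0%.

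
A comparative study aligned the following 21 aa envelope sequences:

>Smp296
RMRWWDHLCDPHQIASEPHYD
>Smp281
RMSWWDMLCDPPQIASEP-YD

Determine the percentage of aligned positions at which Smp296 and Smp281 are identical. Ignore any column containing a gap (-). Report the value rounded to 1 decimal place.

85.0%

Excluding the 1 gap column leaves 20 comparable sites.
Mismatches occur at site 3 (R↔S), site 7 (H↔M), site 12 (H↔P).
17 of the 20 comparable sites match, so the percent identity is 17/20 × 100 = 85.0%.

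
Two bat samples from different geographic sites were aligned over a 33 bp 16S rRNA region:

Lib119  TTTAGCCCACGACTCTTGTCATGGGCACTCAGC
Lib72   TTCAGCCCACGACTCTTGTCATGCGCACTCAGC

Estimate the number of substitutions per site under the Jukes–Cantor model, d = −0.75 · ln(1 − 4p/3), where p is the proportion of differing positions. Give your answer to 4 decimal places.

0.0632

Differing sites — 3:T/C; 24:G/C.
p = 2/33 = 0.060606.
d = −0.75 · ln(1 − (4/3)·0.060606) = −0.75 · ln(0.919192) = −0.75 · (-0.084260) = 0.0632.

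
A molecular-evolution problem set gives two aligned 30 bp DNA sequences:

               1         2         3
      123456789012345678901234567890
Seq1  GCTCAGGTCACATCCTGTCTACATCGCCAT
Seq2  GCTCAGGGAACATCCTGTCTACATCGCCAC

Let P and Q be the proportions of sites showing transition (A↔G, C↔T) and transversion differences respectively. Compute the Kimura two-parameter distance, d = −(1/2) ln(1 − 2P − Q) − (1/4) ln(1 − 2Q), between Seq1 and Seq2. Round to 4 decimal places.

0.1073

Differing sites — 8:T/G (Tv); 9:C/A (Tv); 30:T/C (Ti).
Of the 3 differences, 1 transition and 2 transversions over 30 sites: P = 1/30 = 0.033333, Q = 2/30 = 0.066667.
d = −0.5·ln(0.866667) − 0.25·ln(0.866666) = −0.5·(-0.143100) − 0.25·(-0.143102) = 0.1073.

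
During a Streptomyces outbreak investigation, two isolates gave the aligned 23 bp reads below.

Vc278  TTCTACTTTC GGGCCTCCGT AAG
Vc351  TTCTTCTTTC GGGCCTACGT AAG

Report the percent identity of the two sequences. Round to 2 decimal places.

91.30%

The sequences differ at positions 5 (A/T), 17 (C/A).
21 of the 23 sites match, so the percent identity is 21/23 × 100 = 91.30%.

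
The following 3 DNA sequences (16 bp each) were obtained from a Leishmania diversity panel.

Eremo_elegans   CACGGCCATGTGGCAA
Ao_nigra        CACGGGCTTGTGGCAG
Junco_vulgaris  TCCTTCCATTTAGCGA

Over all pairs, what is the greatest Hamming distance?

10

Pairwise Hamming distances:
  Eremo_elegans vs Ao_nigra: 3
  Eremo_elegans vs Junco_vulgaris: 7
  Ao_nigra vs Junco_vulgaris: 10
The largest is 10, between Ao_nigra and Junco_vulgaris.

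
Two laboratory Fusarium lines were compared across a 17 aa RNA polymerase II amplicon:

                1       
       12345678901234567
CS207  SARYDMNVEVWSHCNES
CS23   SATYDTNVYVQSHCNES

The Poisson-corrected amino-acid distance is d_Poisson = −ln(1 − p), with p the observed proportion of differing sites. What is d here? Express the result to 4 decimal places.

0.2683

Mismatches occur at site 3 (R/T), site 6 (M/T), site 9 (E/Y), site 11 (W/Q).
p = 4/17 = 0.235294.
d = −ln(1 − 0.235294) = −ln(0.764706) = 0.2683.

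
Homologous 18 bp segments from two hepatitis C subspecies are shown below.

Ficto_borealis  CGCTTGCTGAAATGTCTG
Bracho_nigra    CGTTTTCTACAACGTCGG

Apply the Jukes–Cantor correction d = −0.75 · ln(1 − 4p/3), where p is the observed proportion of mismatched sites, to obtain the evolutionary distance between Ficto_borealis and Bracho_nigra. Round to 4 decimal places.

Mismatches occur at site 3 (C↔T), site 6 (G↔T), site 9 (G↔A), site 10 (A↔C), site 13 (T↔C), site 17 (T↔G).
p = 6/18 = 0.333333.
d = −0.75 · ln(1 − (4/3)·0.333333) = −0.75 · ln(0.555556) = −0.75 · (-0.587786) = 0.4408.

0.4408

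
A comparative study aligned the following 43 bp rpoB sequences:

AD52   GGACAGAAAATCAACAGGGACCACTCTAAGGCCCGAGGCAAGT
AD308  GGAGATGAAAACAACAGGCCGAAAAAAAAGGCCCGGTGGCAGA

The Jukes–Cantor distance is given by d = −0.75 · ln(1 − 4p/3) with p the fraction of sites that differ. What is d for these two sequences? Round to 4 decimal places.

0.5617

The sequences differ at positions 4 (C/G), 6 (G/T), 7 (A/G), 11 (T/A), 19 (G/C), 20 (A/C), 21 (C/G), 22 (C/A), 24 (C/A), 25 (T/A), 26 (C/A), 27 (T/A), 36 (A/G), 37 (G/T), 39 (C/G), 40 (A/C), 43 (T/A).
p = 17/43 = 0.395349.
d = −0.75 · ln(1 − (4/3)·0.395349) = −0.75 · ln(0.472868) = −0.75 · (-0.748939) = 0.5617.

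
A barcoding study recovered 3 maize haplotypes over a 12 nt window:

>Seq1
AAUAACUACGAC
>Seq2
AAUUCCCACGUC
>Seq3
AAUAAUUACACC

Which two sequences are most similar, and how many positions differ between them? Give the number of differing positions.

3

Pairwise Hamming distances:
  Seq1 vs Seq2: 4
  Seq1 vs Seq3: 3
  Seq2 vs Seq3: 6
The smallest is 3, between Seq1 and Seq3.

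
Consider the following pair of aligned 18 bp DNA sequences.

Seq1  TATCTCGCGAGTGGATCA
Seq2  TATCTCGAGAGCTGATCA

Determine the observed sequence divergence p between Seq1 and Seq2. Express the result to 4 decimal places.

The sequences differ at positions 8 (C/A), 12 (T/C), 13 (G/T).
There are 3 differences over 18 sites, so p = 3/18 = 0.1667.

0.1667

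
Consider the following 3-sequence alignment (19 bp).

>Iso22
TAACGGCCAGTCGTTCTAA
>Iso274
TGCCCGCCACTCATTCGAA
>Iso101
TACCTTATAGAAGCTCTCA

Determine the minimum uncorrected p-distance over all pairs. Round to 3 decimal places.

Pairwise Hamming distances:
  Iso22 vs Iso274: 6
  Iso22 vs Iso101: 9
  Iso274 vs Iso101: 12
The smallest is 6 mismatches, between Iso22 and Iso274; p = 6/19 = 0.316.

0.316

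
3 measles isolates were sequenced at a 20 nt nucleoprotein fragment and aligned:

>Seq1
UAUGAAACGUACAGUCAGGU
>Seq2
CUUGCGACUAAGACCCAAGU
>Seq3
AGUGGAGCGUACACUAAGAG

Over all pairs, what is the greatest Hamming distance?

13

Pairwise Hamming distances:
  Seq1 vs Seq2: 10
  Seq1 vs Seq3: 8
  Seq2 vs Seq3: 13
The largest is 13, between Seq2 and Seq3.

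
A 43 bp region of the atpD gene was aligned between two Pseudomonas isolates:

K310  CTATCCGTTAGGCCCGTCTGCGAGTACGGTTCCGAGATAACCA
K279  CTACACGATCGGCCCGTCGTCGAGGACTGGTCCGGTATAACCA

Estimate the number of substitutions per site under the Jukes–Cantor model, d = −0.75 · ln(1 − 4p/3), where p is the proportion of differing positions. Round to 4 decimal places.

Mismatches occur at site 4 (T/C), site 5 (C/A), site 8 (T/A), site 10 (A/C), site 19 (T/G), site 20 (G/T), site 25 (T/G), site 28 (G/T), site 30 (T/G), site 35 (A/G), site 36 (G/T).
p = 11/43 = 0.255814.
d = −0.75 · ln(1 − (4/3)·0.255814) = −0.75 · ln(0.658915) = −0.75 · (-0.417161) = 0.3129.

0.3129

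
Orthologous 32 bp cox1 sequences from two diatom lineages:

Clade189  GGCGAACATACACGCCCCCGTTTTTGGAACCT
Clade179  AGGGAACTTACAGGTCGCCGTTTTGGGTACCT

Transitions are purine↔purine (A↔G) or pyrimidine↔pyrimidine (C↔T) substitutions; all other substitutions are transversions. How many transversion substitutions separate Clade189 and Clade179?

Mismatches occur at site 1 (G/A, transition), site 3 (C/G, transversion), site 8 (A/T, transversion), site 13 (C/G, transversion), site 15 (C/T, transition), site 17 (C/G, transversion), site 25 (T/G, transversion), site 28 (A/T, transversion).
Of the 8 differences, 2 transitions and 6 transversions, so the answer is 6.

6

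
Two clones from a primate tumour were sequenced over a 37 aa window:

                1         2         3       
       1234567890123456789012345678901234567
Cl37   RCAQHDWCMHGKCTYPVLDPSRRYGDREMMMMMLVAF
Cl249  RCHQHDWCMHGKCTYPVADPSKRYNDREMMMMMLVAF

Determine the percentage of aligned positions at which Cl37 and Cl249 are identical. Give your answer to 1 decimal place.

89.2%

The sequences differ at positions 3 (A/H), 18 (L/A), 22 (R/K), 25 (G/N).
33 of the 37 sites match, so the percent identity is 33/37 × 100 = 89.2%.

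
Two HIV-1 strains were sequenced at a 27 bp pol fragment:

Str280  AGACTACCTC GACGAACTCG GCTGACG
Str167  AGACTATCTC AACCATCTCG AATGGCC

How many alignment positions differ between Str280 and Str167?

Differing sites — 7:C/T; 11:G/A; 14:G/C; 16:A/T; 21:G/A; 22:C/A; 25:A/G; 27:G/C.
That gives 8 mismatches out of 27 aligned sites, so the Hamming distance is 8.

8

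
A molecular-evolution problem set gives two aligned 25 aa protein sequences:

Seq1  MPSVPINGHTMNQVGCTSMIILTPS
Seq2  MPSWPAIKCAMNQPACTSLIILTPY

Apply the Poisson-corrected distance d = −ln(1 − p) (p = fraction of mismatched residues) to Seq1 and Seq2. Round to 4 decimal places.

The sequences differ at positions 4 (V/W), 6 (I/A), 7 (N/I), 8 (G/K), 9 (H/C), 10 (T/A), 14 (V/P), 15 (G/A), 19 (M/L), 25 (S/Y).
p = 10/25 = 0.400000.
d = −ln(1 − 0.400000) = −ln(0.600000) = 0.5108.

0.5108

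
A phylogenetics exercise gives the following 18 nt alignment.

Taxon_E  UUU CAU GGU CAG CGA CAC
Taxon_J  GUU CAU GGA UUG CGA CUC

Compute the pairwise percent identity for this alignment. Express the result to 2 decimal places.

The sequences differ at positions 1 (U/G), 9 (U/A), 10 (C/U), 11 (A/U), 17 (A/U).
13 of the 18 sites match, so the percent identity is 13/18 × 100 = 72.22%.

72.22%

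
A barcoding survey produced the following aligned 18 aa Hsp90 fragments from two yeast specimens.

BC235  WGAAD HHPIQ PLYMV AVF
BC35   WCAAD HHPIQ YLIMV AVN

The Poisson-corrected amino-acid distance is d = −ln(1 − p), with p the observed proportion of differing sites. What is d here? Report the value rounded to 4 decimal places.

The sequences differ at positions 2 (G/C), 11 (P/Y), 13 (Y/I), 18 (F/N).
p = 4/18 = 0.222222.
d = −ln(1 − 0.222222) = −ln(0.777778) = 0.2513.

0.2513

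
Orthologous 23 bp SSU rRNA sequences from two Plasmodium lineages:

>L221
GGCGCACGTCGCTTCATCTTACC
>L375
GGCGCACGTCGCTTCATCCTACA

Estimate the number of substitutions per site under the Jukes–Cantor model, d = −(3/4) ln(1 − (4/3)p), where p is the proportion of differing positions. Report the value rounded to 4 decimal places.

0.0924

The sequences differ at positions 19 (T/C), 23 (C/A).
p = 2/23 = 0.086957.
d = −0.75 · ln(1 − (4/3)·0.086957) = −0.75 · ln(0.884057) = −0.75 · (-0.123234) = 0.0924.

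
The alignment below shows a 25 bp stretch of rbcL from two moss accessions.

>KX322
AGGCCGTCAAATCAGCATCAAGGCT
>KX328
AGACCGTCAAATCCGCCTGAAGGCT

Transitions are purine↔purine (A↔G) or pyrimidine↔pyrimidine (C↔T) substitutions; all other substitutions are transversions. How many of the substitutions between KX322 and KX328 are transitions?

1

The sequences differ at positions 3 (G/A, transition), 14 (A/C, transversion), 17 (A/C, transversion), 19 (C/G, transversion).
Of the 4 differences, 1 transition and 3 transversions, so the answer is 1.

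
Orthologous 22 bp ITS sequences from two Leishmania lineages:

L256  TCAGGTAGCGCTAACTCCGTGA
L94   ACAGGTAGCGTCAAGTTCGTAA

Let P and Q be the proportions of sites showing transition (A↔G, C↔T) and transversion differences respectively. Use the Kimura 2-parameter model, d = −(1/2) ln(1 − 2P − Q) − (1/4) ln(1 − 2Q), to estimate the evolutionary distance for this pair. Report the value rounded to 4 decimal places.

0.3532

The sequences differ at positions 1 (T/A, transversion), 11 (C/T, transition), 12 (T/C, transition), 15 (C/G, transversion), 17 (C/T, transition), 21 (G/A, transition).
Of the 6 differences, 4 transitions and 2 transversions over 22 sites: P = 4/22 = 0.181818, Q = 2/22 = 0.090909.
d = −0.5·ln(0.545455) − 0.25·ln(0.818182) = −0.5·(-0.606135) − 0.25·(-0.200670) = 0.3532.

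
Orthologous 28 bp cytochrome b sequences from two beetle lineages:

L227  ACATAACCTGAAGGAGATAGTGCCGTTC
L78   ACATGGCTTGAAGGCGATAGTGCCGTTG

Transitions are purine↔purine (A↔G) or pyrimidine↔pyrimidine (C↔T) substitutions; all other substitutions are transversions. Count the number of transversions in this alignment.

2

The sequences differ at positions 5 (A/G, transition), 6 (A/G, transition), 8 (C/T, transition), 15 (A/C, transversion), 28 (C/G, transversion).
Of the 5 differences, 3 transitions and 2 transversions, so the answer is 2.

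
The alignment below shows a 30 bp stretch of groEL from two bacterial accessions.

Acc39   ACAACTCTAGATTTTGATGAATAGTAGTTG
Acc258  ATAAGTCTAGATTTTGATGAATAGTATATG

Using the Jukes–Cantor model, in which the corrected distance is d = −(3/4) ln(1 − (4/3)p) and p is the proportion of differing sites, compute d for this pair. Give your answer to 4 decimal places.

0.1468

The sequences differ at positions 2 (C/T), 5 (C/G), 27 (G/T), 28 (T/A).
p = 4/30 = 0.133333.
d = −0.75 · ln(1 − (4/3)·0.133333) = −0.75 · ln(0.822223) = −0.75 · (-0.195744) = 0.1468.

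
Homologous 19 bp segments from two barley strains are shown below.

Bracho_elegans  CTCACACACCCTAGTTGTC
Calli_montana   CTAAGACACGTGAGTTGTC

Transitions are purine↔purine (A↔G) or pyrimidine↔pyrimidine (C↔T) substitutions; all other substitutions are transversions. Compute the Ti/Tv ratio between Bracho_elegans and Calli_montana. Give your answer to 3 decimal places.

Differing sites — 3:C/A (Tv); 5:C/G (Tv); 10:C/G (Tv); 11:C/T (Ti); 12:T/G (Tv).
Of the 5 differences, 1 transition and 4 transversions, so Ti/Tv = 1/4 = 0.250.

0.250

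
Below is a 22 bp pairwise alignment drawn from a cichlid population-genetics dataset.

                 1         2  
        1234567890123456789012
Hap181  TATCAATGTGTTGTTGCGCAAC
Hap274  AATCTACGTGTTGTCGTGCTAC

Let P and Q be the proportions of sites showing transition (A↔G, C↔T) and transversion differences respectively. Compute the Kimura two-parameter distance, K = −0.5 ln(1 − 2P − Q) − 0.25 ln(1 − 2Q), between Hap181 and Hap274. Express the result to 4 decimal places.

The sequences differ at positions 1 (T/A, transversion), 5 (A/T, transversion), 7 (T/C, transition), 15 (T/C, transition), 17 (C/T, transition), 20 (A/T, transversion).
Of the 6 differences, 3 transitions and 3 transversions over 22 sites: P = 3/22 = 0.136364, Q = 3/22 = 0.136364.
d = −0.5·ln(0.590908) − 0.25·ln(0.727272) = −0.5·(-0.526095) − 0.25·(-0.318455) = 0.3427.

0.3427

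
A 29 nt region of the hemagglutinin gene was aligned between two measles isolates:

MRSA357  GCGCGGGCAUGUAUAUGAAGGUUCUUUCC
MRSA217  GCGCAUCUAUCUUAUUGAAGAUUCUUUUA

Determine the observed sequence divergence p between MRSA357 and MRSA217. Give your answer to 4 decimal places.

0.3793

The sequences differ at positions 5 (G/A), 6 (G/U), 7 (G/C), 8 (C/U), 11 (G/C), 13 (A/U), 14 (U/A), 15 (A/U), 21 (G/A), 28 (C/U), 29 (C/A).
There are 11 differences over 29 sites, so p = 11/29 = 0.3793.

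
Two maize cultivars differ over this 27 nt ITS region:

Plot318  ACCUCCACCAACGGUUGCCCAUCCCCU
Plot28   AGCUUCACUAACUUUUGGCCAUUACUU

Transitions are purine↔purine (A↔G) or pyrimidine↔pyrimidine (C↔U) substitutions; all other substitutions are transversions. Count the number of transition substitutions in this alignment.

Differing sites — 2:C/G (Tv); 5:C/U (Ti); 9:C/U (Ti); 13:G/U (Tv); 14:G/U (Tv); 18:C/G (Tv); 23:C/U (Ti); 24:C/A (Tv); 26:C/U (Ti).
Of the 9 differences, 4 transitions and 5 transversions, so the answer is 4.

4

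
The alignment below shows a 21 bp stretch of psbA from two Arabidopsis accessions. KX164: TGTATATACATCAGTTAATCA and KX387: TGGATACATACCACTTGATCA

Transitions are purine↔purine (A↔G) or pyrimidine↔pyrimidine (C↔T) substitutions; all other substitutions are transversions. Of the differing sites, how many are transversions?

2

Differing sites — 3:T/G (Tv); 7:T/C (Ti); 9:C/T (Ti); 11:T/C (Ti); 14:G/C (Tv); 17:A/G (Ti).
Of the 6 differences, 4 transitions and 2 transversions, so the answer is 2.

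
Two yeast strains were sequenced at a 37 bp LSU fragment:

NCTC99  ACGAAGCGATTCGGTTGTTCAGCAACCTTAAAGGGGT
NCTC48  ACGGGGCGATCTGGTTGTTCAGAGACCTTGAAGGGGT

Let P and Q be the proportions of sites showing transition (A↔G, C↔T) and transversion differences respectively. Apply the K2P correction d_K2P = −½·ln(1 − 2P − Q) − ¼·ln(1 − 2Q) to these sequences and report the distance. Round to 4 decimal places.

Differing sites — 4:A/G (Ti); 5:A/G (Ti); 11:T/C (Ti); 12:C/T (Ti); 23:C/A (Tv); 24:A/G (Ti); 30:A/G (Ti).
Of the 7 differences, 6 transitions and 1 transversion over 37 sites: P = 6/37 = 0.162162, Q = 1/37 = 0.027027.
d = −0.5·ln(0.648649) − 0.25·ln(0.945946) = −0.5·(-0.432864) − 0.25·(-0.055570) = 0.2303.

0.2303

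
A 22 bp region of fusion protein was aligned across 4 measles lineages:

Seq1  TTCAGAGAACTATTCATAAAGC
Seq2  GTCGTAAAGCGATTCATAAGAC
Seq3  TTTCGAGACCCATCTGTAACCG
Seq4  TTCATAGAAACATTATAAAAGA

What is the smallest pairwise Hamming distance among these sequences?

Pairwise Hamming distances:
  Seq1 vs Seq2: 8
  Seq1 vs Seq3: 10
  Seq1 vs Seq4: 7
  Seq2 vs Seq3: 13
  Seq2 vs Seq4: 12
  Seq3 vs Seq4: 12
The smallest is 7, between Seq1 and Seq4.

7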